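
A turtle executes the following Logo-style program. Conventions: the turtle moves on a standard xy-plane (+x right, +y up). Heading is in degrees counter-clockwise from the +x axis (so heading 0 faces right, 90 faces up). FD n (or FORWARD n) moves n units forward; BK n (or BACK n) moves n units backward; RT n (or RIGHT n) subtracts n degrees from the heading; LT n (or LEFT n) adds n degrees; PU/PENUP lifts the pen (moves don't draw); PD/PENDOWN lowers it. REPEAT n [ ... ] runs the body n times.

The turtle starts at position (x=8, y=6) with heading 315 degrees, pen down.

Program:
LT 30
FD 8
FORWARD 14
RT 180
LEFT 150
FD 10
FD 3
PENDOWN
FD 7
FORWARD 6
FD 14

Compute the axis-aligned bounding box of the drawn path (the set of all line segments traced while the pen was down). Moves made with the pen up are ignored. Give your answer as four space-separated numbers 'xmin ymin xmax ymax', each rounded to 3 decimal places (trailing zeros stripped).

Answer: 8 -27.978 57.535 6

Derivation:
Executing turtle program step by step:
Start: pos=(8,6), heading=315, pen down
LT 30: heading 315 -> 345
FD 8: (8,6) -> (15.727,3.929) [heading=345, draw]
FD 14: (15.727,3.929) -> (29.25,0.306) [heading=345, draw]
RT 180: heading 345 -> 165
LT 150: heading 165 -> 315
FD 10: (29.25,0.306) -> (36.321,-6.765) [heading=315, draw]
FD 3: (36.321,-6.765) -> (38.443,-8.886) [heading=315, draw]
PD: pen down
FD 7: (38.443,-8.886) -> (43.393,-13.836) [heading=315, draw]
FD 6: (43.393,-13.836) -> (47.635,-18.079) [heading=315, draw]
FD 14: (47.635,-18.079) -> (57.535,-27.978) [heading=315, draw]
Final: pos=(57.535,-27.978), heading=315, 7 segment(s) drawn

Segment endpoints: x in {8, 15.727, 29.25, 36.321, 38.443, 43.393, 47.635, 57.535}, y in {-27.978, -18.079, -13.836, -8.886, -6.765, 0.306, 3.929, 6}
xmin=8, ymin=-27.978, xmax=57.535, ymax=6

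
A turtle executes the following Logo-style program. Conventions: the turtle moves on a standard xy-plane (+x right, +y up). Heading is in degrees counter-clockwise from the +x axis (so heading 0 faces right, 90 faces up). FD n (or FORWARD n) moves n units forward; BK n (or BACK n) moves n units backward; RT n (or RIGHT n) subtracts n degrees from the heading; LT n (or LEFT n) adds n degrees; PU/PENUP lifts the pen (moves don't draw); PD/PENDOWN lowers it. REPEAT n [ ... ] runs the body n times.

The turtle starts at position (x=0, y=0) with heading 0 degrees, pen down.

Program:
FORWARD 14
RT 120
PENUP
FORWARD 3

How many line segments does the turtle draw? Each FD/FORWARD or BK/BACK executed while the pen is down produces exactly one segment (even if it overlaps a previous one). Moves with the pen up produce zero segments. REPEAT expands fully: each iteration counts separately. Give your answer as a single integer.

Executing turtle program step by step:
Start: pos=(0,0), heading=0, pen down
FD 14: (0,0) -> (14,0) [heading=0, draw]
RT 120: heading 0 -> 240
PU: pen up
FD 3: (14,0) -> (12.5,-2.598) [heading=240, move]
Final: pos=(12.5,-2.598), heading=240, 1 segment(s) drawn
Segments drawn: 1

Answer: 1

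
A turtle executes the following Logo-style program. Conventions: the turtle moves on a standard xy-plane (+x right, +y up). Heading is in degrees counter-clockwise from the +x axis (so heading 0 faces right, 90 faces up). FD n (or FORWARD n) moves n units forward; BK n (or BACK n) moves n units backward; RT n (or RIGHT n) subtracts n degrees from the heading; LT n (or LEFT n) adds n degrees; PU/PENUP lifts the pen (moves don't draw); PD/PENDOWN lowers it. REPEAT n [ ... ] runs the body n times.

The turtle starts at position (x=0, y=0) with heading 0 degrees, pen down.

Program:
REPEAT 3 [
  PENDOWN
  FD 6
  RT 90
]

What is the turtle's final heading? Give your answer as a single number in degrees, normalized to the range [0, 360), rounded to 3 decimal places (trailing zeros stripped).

Answer: 90

Derivation:
Executing turtle program step by step:
Start: pos=(0,0), heading=0, pen down
REPEAT 3 [
  -- iteration 1/3 --
  PD: pen down
  FD 6: (0,0) -> (6,0) [heading=0, draw]
  RT 90: heading 0 -> 270
  -- iteration 2/3 --
  PD: pen down
  FD 6: (6,0) -> (6,-6) [heading=270, draw]
  RT 90: heading 270 -> 180
  -- iteration 3/3 --
  PD: pen down
  FD 6: (6,-6) -> (0,-6) [heading=180, draw]
  RT 90: heading 180 -> 90
]
Final: pos=(0,-6), heading=90, 3 segment(s) drawn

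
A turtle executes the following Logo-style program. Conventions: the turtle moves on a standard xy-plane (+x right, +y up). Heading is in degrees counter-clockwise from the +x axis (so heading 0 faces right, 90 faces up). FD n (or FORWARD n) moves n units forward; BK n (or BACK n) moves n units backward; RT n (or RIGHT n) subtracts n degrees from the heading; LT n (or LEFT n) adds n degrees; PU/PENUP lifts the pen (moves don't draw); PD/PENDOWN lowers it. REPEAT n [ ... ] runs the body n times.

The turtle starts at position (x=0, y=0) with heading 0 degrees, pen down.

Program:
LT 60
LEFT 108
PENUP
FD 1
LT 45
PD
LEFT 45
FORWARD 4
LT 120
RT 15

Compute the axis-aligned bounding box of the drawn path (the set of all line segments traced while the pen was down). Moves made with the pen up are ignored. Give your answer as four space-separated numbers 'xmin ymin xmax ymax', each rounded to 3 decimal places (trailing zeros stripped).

Answer: -1.81 -3.705 -0.978 0.208

Derivation:
Executing turtle program step by step:
Start: pos=(0,0), heading=0, pen down
LT 60: heading 0 -> 60
LT 108: heading 60 -> 168
PU: pen up
FD 1: (0,0) -> (-0.978,0.208) [heading=168, move]
LT 45: heading 168 -> 213
PD: pen down
LT 45: heading 213 -> 258
FD 4: (-0.978,0.208) -> (-1.81,-3.705) [heading=258, draw]
LT 120: heading 258 -> 18
RT 15: heading 18 -> 3
Final: pos=(-1.81,-3.705), heading=3, 1 segment(s) drawn

Segment endpoints: x in {-1.81, -0.978}, y in {-3.705, 0.208}
xmin=-1.81, ymin=-3.705, xmax=-0.978, ymax=0.208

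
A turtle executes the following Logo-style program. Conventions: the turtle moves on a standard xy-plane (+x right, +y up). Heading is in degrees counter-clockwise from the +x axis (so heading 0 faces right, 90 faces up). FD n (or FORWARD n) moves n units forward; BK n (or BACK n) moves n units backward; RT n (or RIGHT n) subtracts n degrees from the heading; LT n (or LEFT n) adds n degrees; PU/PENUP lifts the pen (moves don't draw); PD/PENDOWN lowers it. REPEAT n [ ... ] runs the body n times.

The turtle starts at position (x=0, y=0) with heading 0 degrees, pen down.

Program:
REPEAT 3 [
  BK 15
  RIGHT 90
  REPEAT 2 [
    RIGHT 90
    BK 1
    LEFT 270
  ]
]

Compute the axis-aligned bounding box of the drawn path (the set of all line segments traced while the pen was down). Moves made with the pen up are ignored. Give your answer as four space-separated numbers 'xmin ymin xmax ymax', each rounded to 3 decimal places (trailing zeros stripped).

Executing turtle program step by step:
Start: pos=(0,0), heading=0, pen down
REPEAT 3 [
  -- iteration 1/3 --
  BK 15: (0,0) -> (-15,0) [heading=0, draw]
  RT 90: heading 0 -> 270
  REPEAT 2 [
    -- iteration 1/2 --
    RT 90: heading 270 -> 180
    BK 1: (-15,0) -> (-14,0) [heading=180, draw]
    LT 270: heading 180 -> 90
    -- iteration 2/2 --
    RT 90: heading 90 -> 0
    BK 1: (-14,0) -> (-15,0) [heading=0, draw]
    LT 270: heading 0 -> 270
  ]
  -- iteration 2/3 --
  BK 15: (-15,0) -> (-15,15) [heading=270, draw]
  RT 90: heading 270 -> 180
  REPEAT 2 [
    -- iteration 1/2 --
    RT 90: heading 180 -> 90
    BK 1: (-15,15) -> (-15,14) [heading=90, draw]
    LT 270: heading 90 -> 0
    -- iteration 2/2 --
    RT 90: heading 0 -> 270
    BK 1: (-15,14) -> (-15,15) [heading=270, draw]
    LT 270: heading 270 -> 180
  ]
  -- iteration 3/3 --
  BK 15: (-15,15) -> (0,15) [heading=180, draw]
  RT 90: heading 180 -> 90
  REPEAT 2 [
    -- iteration 1/2 --
    RT 90: heading 90 -> 0
    BK 1: (0,15) -> (-1,15) [heading=0, draw]
    LT 270: heading 0 -> 270
    -- iteration 2/2 --
    RT 90: heading 270 -> 180
    BK 1: (-1,15) -> (0,15) [heading=180, draw]
    LT 270: heading 180 -> 90
  ]
]
Final: pos=(0,15), heading=90, 9 segment(s) drawn

Segment endpoints: x in {-15, -15, -14, -1, 0, 0}, y in {0, 0, 14, 15, 15}
xmin=-15, ymin=0, xmax=0, ymax=15

Answer: -15 0 0 15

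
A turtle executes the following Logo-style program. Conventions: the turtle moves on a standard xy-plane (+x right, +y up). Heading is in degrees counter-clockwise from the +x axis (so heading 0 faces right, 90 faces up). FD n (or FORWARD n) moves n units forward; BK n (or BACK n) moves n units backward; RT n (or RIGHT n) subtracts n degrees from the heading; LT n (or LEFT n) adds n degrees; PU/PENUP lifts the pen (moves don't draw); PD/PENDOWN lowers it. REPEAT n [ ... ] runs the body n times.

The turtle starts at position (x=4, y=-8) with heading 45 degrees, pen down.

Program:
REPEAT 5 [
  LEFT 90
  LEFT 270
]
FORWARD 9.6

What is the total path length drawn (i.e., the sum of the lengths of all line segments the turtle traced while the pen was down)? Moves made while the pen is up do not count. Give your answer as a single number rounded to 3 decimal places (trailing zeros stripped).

Executing turtle program step by step:
Start: pos=(4,-8), heading=45, pen down
REPEAT 5 [
  -- iteration 1/5 --
  LT 90: heading 45 -> 135
  LT 270: heading 135 -> 45
  -- iteration 2/5 --
  LT 90: heading 45 -> 135
  LT 270: heading 135 -> 45
  -- iteration 3/5 --
  LT 90: heading 45 -> 135
  LT 270: heading 135 -> 45
  -- iteration 4/5 --
  LT 90: heading 45 -> 135
  LT 270: heading 135 -> 45
  -- iteration 5/5 --
  LT 90: heading 45 -> 135
  LT 270: heading 135 -> 45
]
FD 9.6: (4,-8) -> (10.788,-1.212) [heading=45, draw]
Final: pos=(10.788,-1.212), heading=45, 1 segment(s) drawn

Segment lengths:
  seg 1: (4,-8) -> (10.788,-1.212), length = 9.6
Total = 9.6

Answer: 9.6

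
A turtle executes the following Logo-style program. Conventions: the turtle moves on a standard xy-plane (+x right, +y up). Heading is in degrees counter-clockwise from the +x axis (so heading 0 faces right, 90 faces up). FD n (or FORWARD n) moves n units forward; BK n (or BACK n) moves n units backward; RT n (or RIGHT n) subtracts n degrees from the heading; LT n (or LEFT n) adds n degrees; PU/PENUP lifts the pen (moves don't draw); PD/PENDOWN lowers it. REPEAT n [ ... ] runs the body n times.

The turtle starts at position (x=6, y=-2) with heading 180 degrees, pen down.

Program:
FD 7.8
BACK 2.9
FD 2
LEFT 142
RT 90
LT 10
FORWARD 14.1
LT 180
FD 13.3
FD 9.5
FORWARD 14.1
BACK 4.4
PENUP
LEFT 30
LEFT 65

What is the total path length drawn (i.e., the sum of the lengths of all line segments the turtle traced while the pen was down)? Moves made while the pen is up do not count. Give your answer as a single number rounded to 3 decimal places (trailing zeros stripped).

Answer: 68.1

Derivation:
Executing turtle program step by step:
Start: pos=(6,-2), heading=180, pen down
FD 7.8: (6,-2) -> (-1.8,-2) [heading=180, draw]
BK 2.9: (-1.8,-2) -> (1.1,-2) [heading=180, draw]
FD 2: (1.1,-2) -> (-0.9,-2) [heading=180, draw]
LT 142: heading 180 -> 322
RT 90: heading 322 -> 232
LT 10: heading 232 -> 242
FD 14.1: (-0.9,-2) -> (-7.52,-14.45) [heading=242, draw]
LT 180: heading 242 -> 62
FD 13.3: (-7.52,-14.45) -> (-1.276,-2.706) [heading=62, draw]
FD 9.5: (-1.276,-2.706) -> (3.184,5.682) [heading=62, draw]
FD 14.1: (3.184,5.682) -> (9.804,18.131) [heading=62, draw]
BK 4.4: (9.804,18.131) -> (7.738,14.246) [heading=62, draw]
PU: pen up
LT 30: heading 62 -> 92
LT 65: heading 92 -> 157
Final: pos=(7.738,14.246), heading=157, 8 segment(s) drawn

Segment lengths:
  seg 1: (6,-2) -> (-1.8,-2), length = 7.8
  seg 2: (-1.8,-2) -> (1.1,-2), length = 2.9
  seg 3: (1.1,-2) -> (-0.9,-2), length = 2
  seg 4: (-0.9,-2) -> (-7.52,-14.45), length = 14.1
  seg 5: (-7.52,-14.45) -> (-1.276,-2.706), length = 13.3
  seg 6: (-1.276,-2.706) -> (3.184,5.682), length = 9.5
  seg 7: (3.184,5.682) -> (9.804,18.131), length = 14.1
  seg 8: (9.804,18.131) -> (7.738,14.246), length = 4.4
Total = 68.1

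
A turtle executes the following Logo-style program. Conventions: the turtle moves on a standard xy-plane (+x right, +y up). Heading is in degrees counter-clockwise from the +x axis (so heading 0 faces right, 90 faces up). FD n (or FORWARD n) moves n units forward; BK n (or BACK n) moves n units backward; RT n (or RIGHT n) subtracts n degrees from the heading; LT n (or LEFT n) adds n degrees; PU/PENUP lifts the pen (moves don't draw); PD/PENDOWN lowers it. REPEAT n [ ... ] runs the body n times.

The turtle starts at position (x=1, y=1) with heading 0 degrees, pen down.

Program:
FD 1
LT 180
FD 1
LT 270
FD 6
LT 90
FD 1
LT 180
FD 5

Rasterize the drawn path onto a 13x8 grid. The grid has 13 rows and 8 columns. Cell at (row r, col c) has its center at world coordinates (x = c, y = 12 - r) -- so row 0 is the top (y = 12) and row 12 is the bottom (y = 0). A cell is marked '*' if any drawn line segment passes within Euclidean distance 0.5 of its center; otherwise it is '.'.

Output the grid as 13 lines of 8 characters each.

Answer: ........
........
........
........
........
******..
.*......
.*......
.*......
.*......
.*......
.**.....
........

Derivation:
Segment 0: (1,1) -> (2,1)
Segment 1: (2,1) -> (1,1)
Segment 2: (1,1) -> (1,7)
Segment 3: (1,7) -> (0,7)
Segment 4: (0,7) -> (5,7)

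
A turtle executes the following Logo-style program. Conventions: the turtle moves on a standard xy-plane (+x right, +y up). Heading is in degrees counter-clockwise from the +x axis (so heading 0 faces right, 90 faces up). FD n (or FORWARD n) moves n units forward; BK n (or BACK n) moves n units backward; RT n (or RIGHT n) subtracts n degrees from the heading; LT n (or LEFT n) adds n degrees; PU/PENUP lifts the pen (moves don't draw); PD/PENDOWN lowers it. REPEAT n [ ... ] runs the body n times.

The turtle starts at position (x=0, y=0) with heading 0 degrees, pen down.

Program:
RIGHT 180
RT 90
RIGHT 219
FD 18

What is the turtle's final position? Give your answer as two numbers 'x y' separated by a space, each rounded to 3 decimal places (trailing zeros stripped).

Answer: -11.328 -13.989

Derivation:
Executing turtle program step by step:
Start: pos=(0,0), heading=0, pen down
RT 180: heading 0 -> 180
RT 90: heading 180 -> 90
RT 219: heading 90 -> 231
FD 18: (0,0) -> (-11.328,-13.989) [heading=231, draw]
Final: pos=(-11.328,-13.989), heading=231, 1 segment(s) drawn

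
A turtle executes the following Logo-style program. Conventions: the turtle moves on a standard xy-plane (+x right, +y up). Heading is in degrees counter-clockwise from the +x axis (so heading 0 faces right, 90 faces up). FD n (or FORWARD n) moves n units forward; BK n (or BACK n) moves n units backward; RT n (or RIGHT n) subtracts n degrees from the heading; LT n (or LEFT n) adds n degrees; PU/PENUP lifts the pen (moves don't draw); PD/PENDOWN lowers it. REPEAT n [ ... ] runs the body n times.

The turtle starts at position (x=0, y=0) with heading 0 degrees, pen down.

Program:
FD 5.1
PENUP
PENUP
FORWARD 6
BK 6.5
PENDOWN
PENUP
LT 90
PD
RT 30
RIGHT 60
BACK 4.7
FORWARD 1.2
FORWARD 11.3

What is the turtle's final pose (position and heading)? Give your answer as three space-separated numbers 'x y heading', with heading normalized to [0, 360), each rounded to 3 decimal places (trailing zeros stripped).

Answer: 12.4 0 0

Derivation:
Executing turtle program step by step:
Start: pos=(0,0), heading=0, pen down
FD 5.1: (0,0) -> (5.1,0) [heading=0, draw]
PU: pen up
PU: pen up
FD 6: (5.1,0) -> (11.1,0) [heading=0, move]
BK 6.5: (11.1,0) -> (4.6,0) [heading=0, move]
PD: pen down
PU: pen up
LT 90: heading 0 -> 90
PD: pen down
RT 30: heading 90 -> 60
RT 60: heading 60 -> 0
BK 4.7: (4.6,0) -> (-0.1,0) [heading=0, draw]
FD 1.2: (-0.1,0) -> (1.1,0) [heading=0, draw]
FD 11.3: (1.1,0) -> (12.4,0) [heading=0, draw]
Final: pos=(12.4,0), heading=0, 4 segment(s) drawn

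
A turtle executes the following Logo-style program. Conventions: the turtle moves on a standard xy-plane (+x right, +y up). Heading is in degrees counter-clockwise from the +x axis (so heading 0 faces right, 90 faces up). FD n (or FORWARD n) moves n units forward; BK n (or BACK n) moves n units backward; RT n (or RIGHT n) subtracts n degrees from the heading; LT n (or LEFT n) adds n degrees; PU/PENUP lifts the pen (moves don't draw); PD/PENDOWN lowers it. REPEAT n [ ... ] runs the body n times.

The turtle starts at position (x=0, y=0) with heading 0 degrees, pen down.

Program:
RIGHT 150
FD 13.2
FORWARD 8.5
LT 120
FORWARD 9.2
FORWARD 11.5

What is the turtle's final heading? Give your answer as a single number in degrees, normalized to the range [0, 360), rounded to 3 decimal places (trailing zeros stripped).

Executing turtle program step by step:
Start: pos=(0,0), heading=0, pen down
RT 150: heading 0 -> 210
FD 13.2: (0,0) -> (-11.432,-6.6) [heading=210, draw]
FD 8.5: (-11.432,-6.6) -> (-18.793,-10.85) [heading=210, draw]
LT 120: heading 210 -> 330
FD 9.2: (-18.793,-10.85) -> (-10.825,-15.45) [heading=330, draw]
FD 11.5: (-10.825,-15.45) -> (-0.866,-21.2) [heading=330, draw]
Final: pos=(-0.866,-21.2), heading=330, 4 segment(s) drawn

Answer: 330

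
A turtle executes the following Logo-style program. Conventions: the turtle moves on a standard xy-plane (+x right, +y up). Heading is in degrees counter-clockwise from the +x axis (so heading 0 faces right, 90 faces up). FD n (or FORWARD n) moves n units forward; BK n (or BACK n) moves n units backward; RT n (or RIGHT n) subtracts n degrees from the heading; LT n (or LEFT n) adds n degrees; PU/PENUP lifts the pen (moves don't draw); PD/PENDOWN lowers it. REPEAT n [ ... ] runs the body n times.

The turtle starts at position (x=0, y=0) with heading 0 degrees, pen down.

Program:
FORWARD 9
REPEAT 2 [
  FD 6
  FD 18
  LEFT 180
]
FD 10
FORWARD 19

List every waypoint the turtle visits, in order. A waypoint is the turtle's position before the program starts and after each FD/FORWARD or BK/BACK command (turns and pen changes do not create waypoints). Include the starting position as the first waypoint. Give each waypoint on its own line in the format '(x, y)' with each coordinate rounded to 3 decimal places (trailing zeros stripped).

Answer: (0, 0)
(9, 0)
(15, 0)
(33, 0)
(27, 0)
(9, 0)
(19, 0)
(38, 0)

Derivation:
Executing turtle program step by step:
Start: pos=(0,0), heading=0, pen down
FD 9: (0,0) -> (9,0) [heading=0, draw]
REPEAT 2 [
  -- iteration 1/2 --
  FD 6: (9,0) -> (15,0) [heading=0, draw]
  FD 18: (15,0) -> (33,0) [heading=0, draw]
  LT 180: heading 0 -> 180
  -- iteration 2/2 --
  FD 6: (33,0) -> (27,0) [heading=180, draw]
  FD 18: (27,0) -> (9,0) [heading=180, draw]
  LT 180: heading 180 -> 0
]
FD 10: (9,0) -> (19,0) [heading=0, draw]
FD 19: (19,0) -> (38,0) [heading=0, draw]
Final: pos=(38,0), heading=0, 7 segment(s) drawn
Waypoints (8 total):
(0, 0)
(9, 0)
(15, 0)
(33, 0)
(27, 0)
(9, 0)
(19, 0)
(38, 0)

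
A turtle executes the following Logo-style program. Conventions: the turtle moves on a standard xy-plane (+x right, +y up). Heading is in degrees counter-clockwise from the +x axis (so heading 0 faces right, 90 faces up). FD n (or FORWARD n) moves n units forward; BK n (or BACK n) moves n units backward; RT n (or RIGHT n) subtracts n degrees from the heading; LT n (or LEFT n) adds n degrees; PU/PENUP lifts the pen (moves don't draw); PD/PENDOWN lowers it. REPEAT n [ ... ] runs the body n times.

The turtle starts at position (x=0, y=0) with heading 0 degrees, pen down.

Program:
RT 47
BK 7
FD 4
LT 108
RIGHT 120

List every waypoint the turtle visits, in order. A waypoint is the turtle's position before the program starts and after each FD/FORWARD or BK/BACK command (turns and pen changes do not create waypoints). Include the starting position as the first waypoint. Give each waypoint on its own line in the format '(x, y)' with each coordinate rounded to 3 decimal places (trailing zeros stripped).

Executing turtle program step by step:
Start: pos=(0,0), heading=0, pen down
RT 47: heading 0 -> 313
BK 7: (0,0) -> (-4.774,5.119) [heading=313, draw]
FD 4: (-4.774,5.119) -> (-2.046,2.194) [heading=313, draw]
LT 108: heading 313 -> 61
RT 120: heading 61 -> 301
Final: pos=(-2.046,2.194), heading=301, 2 segment(s) drawn
Waypoints (3 total):
(0, 0)
(-4.774, 5.119)
(-2.046, 2.194)

Answer: (0, 0)
(-4.774, 5.119)
(-2.046, 2.194)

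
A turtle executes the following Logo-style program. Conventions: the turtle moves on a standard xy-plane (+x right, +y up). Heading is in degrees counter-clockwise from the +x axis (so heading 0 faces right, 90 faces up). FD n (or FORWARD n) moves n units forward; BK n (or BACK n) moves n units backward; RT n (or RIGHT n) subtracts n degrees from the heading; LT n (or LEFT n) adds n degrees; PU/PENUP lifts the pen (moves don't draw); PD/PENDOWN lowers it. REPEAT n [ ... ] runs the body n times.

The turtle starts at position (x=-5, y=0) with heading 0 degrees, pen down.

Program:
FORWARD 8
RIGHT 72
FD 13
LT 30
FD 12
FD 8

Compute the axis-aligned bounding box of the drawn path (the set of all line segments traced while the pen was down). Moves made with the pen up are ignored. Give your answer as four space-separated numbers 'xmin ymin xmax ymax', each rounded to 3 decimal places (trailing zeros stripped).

Executing turtle program step by step:
Start: pos=(-5,0), heading=0, pen down
FD 8: (-5,0) -> (3,0) [heading=0, draw]
RT 72: heading 0 -> 288
FD 13: (3,0) -> (7.017,-12.364) [heading=288, draw]
LT 30: heading 288 -> 318
FD 12: (7.017,-12.364) -> (15.935,-20.393) [heading=318, draw]
FD 8: (15.935,-20.393) -> (21.88,-25.746) [heading=318, draw]
Final: pos=(21.88,-25.746), heading=318, 4 segment(s) drawn

Segment endpoints: x in {-5, 3, 7.017, 15.935, 21.88}, y in {-25.746, -20.393, -12.364, 0}
xmin=-5, ymin=-25.746, xmax=21.88, ymax=0

Answer: -5 -25.746 21.88 0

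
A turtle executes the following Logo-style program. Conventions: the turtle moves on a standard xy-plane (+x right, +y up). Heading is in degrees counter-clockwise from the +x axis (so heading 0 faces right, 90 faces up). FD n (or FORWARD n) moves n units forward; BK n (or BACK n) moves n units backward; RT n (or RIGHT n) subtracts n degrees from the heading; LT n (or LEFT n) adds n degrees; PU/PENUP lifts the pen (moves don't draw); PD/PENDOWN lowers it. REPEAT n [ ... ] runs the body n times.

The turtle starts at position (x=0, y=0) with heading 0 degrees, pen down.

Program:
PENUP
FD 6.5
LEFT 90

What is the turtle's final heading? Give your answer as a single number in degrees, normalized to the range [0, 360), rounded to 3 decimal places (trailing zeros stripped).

Executing turtle program step by step:
Start: pos=(0,0), heading=0, pen down
PU: pen up
FD 6.5: (0,0) -> (6.5,0) [heading=0, move]
LT 90: heading 0 -> 90
Final: pos=(6.5,0), heading=90, 0 segment(s) drawn

Answer: 90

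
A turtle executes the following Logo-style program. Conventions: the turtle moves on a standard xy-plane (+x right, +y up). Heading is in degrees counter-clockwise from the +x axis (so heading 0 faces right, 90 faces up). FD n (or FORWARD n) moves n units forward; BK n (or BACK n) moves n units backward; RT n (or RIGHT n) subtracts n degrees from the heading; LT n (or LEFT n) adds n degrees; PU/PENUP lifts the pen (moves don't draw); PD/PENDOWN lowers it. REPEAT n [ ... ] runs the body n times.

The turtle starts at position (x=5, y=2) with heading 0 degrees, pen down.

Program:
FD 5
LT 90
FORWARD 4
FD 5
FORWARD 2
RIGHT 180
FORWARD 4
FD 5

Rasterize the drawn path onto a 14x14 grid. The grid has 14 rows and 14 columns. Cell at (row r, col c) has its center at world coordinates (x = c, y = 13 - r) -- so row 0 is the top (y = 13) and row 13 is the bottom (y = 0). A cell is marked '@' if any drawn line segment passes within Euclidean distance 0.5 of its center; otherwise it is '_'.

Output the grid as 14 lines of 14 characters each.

Segment 0: (5,2) -> (10,2)
Segment 1: (10,2) -> (10,6)
Segment 2: (10,6) -> (10,11)
Segment 3: (10,11) -> (10,13)
Segment 4: (10,13) -> (10,9)
Segment 5: (10,9) -> (10,4)

Answer: __________@___
__________@___
__________@___
__________@___
__________@___
__________@___
__________@___
__________@___
__________@___
__________@___
__________@___
_____@@@@@@___
______________
______________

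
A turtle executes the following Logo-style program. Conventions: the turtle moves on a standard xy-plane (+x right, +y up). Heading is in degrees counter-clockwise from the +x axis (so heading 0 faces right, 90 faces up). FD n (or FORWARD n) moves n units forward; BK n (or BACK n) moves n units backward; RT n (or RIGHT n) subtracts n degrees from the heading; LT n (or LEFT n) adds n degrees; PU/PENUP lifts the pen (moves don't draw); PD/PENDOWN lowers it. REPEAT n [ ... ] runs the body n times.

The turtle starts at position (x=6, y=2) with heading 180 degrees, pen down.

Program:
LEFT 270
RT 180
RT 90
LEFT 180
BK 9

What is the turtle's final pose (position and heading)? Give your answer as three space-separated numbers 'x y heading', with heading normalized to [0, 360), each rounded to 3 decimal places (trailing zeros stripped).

Answer: -3 2 0

Derivation:
Executing turtle program step by step:
Start: pos=(6,2), heading=180, pen down
LT 270: heading 180 -> 90
RT 180: heading 90 -> 270
RT 90: heading 270 -> 180
LT 180: heading 180 -> 0
BK 9: (6,2) -> (-3,2) [heading=0, draw]
Final: pos=(-3,2), heading=0, 1 segment(s) drawn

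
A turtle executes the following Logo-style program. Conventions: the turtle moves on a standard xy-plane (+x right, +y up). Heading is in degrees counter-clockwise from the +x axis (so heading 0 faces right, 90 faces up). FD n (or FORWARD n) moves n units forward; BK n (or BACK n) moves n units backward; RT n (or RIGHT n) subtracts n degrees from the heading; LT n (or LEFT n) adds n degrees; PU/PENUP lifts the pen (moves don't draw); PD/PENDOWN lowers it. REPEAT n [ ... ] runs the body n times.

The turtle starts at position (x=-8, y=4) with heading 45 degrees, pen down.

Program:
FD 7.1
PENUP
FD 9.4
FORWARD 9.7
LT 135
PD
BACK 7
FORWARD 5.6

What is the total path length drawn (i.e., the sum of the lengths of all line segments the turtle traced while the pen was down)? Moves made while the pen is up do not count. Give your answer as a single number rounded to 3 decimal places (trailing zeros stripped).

Answer: 19.7

Derivation:
Executing turtle program step by step:
Start: pos=(-8,4), heading=45, pen down
FD 7.1: (-8,4) -> (-2.98,9.02) [heading=45, draw]
PU: pen up
FD 9.4: (-2.98,9.02) -> (3.667,15.667) [heading=45, move]
FD 9.7: (3.667,15.667) -> (10.526,22.526) [heading=45, move]
LT 135: heading 45 -> 180
PD: pen down
BK 7: (10.526,22.526) -> (17.526,22.526) [heading=180, draw]
FD 5.6: (17.526,22.526) -> (11.926,22.526) [heading=180, draw]
Final: pos=(11.926,22.526), heading=180, 3 segment(s) drawn

Segment lengths:
  seg 1: (-8,4) -> (-2.98,9.02), length = 7.1
  seg 2: (10.526,22.526) -> (17.526,22.526), length = 7
  seg 3: (17.526,22.526) -> (11.926,22.526), length = 5.6
Total = 19.7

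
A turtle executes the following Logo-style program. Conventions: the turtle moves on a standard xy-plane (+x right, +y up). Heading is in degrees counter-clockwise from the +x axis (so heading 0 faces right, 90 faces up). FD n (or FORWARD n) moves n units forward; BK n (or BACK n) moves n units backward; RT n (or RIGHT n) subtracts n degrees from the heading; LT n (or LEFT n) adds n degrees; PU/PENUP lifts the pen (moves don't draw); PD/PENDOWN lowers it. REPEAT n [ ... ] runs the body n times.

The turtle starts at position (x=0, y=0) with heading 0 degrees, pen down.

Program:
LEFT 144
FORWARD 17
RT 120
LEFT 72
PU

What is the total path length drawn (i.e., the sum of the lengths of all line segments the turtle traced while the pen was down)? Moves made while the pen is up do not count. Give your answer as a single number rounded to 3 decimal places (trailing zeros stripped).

Answer: 17

Derivation:
Executing turtle program step by step:
Start: pos=(0,0), heading=0, pen down
LT 144: heading 0 -> 144
FD 17: (0,0) -> (-13.753,9.992) [heading=144, draw]
RT 120: heading 144 -> 24
LT 72: heading 24 -> 96
PU: pen up
Final: pos=(-13.753,9.992), heading=96, 1 segment(s) drawn

Segment lengths:
  seg 1: (0,0) -> (-13.753,9.992), length = 17
Total = 17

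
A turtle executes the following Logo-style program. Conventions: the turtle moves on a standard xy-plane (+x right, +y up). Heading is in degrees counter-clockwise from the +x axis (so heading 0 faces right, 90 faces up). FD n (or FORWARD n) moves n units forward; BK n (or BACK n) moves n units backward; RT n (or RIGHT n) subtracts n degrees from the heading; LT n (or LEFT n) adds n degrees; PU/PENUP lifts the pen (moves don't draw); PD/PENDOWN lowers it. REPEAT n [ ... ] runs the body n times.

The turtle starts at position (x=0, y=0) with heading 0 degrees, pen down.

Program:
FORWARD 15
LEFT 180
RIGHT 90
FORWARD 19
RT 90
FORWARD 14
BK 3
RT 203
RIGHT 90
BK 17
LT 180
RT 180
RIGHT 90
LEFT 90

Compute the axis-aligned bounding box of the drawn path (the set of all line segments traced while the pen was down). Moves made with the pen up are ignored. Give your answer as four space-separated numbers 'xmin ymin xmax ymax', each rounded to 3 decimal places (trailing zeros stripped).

Executing turtle program step by step:
Start: pos=(0,0), heading=0, pen down
FD 15: (0,0) -> (15,0) [heading=0, draw]
LT 180: heading 0 -> 180
RT 90: heading 180 -> 90
FD 19: (15,0) -> (15,19) [heading=90, draw]
RT 90: heading 90 -> 0
FD 14: (15,19) -> (29,19) [heading=0, draw]
BK 3: (29,19) -> (26,19) [heading=0, draw]
RT 203: heading 0 -> 157
RT 90: heading 157 -> 67
BK 17: (26,19) -> (19.358,3.351) [heading=67, draw]
LT 180: heading 67 -> 247
RT 180: heading 247 -> 67
RT 90: heading 67 -> 337
LT 90: heading 337 -> 67
Final: pos=(19.358,3.351), heading=67, 5 segment(s) drawn

Segment endpoints: x in {0, 15, 15, 19.358, 26, 29}, y in {0, 3.351, 19}
xmin=0, ymin=0, xmax=29, ymax=19

Answer: 0 0 29 19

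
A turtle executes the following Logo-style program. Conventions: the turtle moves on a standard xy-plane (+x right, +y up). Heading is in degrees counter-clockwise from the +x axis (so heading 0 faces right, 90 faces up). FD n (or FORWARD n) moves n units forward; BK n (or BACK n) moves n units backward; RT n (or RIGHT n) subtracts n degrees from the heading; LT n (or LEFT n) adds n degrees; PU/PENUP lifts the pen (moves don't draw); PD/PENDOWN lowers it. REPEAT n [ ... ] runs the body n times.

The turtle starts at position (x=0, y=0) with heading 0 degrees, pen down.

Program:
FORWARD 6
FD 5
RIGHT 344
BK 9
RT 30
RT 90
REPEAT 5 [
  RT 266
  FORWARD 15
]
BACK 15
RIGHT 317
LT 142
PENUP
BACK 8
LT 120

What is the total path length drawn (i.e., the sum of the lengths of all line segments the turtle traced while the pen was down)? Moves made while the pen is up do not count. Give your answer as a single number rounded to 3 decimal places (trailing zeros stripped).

Executing turtle program step by step:
Start: pos=(0,0), heading=0, pen down
FD 6: (0,0) -> (6,0) [heading=0, draw]
FD 5: (6,0) -> (11,0) [heading=0, draw]
RT 344: heading 0 -> 16
BK 9: (11,0) -> (2.349,-2.481) [heading=16, draw]
RT 30: heading 16 -> 346
RT 90: heading 346 -> 256
REPEAT 5 [
  -- iteration 1/5 --
  RT 266: heading 256 -> 350
  FD 15: (2.349,-2.481) -> (17.121,-5.085) [heading=350, draw]
  -- iteration 2/5 --
  RT 266: heading 350 -> 84
  FD 15: (17.121,-5.085) -> (18.689,9.832) [heading=84, draw]
  -- iteration 3/5 --
  RT 266: heading 84 -> 178
  FD 15: (18.689,9.832) -> (3.698,10.356) [heading=178, draw]
  -- iteration 4/5 --
  RT 266: heading 178 -> 272
  FD 15: (3.698,10.356) -> (4.221,-4.635) [heading=272, draw]
  -- iteration 5/5 --
  RT 266: heading 272 -> 6
  FD 15: (4.221,-4.635) -> (19.139,-3.067) [heading=6, draw]
]
BK 15: (19.139,-3.067) -> (4.221,-4.635) [heading=6, draw]
RT 317: heading 6 -> 49
LT 142: heading 49 -> 191
PU: pen up
BK 8: (4.221,-4.635) -> (12.074,-3.109) [heading=191, move]
LT 120: heading 191 -> 311
Final: pos=(12.074,-3.109), heading=311, 9 segment(s) drawn

Segment lengths:
  seg 1: (0,0) -> (6,0), length = 6
  seg 2: (6,0) -> (11,0), length = 5
  seg 3: (11,0) -> (2.349,-2.481), length = 9
  seg 4: (2.349,-2.481) -> (17.121,-5.085), length = 15
  seg 5: (17.121,-5.085) -> (18.689,9.832), length = 15
  seg 6: (18.689,9.832) -> (3.698,10.356), length = 15
  seg 7: (3.698,10.356) -> (4.221,-4.635), length = 15
  seg 8: (4.221,-4.635) -> (19.139,-3.067), length = 15
  seg 9: (19.139,-3.067) -> (4.221,-4.635), length = 15
Total = 110

Answer: 110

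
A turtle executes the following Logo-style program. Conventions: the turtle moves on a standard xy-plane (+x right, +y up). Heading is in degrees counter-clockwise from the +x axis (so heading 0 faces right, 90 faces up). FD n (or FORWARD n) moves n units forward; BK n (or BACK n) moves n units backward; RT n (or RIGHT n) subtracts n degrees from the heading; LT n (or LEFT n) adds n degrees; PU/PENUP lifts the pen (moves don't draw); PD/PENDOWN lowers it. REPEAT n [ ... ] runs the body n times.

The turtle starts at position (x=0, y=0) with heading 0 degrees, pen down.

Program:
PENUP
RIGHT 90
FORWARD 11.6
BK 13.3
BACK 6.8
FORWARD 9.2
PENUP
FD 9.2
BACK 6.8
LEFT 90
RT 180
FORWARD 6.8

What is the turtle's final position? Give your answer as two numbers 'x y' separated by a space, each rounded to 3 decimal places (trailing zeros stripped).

Answer: -6.8 -3.1

Derivation:
Executing turtle program step by step:
Start: pos=(0,0), heading=0, pen down
PU: pen up
RT 90: heading 0 -> 270
FD 11.6: (0,0) -> (0,-11.6) [heading=270, move]
BK 13.3: (0,-11.6) -> (0,1.7) [heading=270, move]
BK 6.8: (0,1.7) -> (0,8.5) [heading=270, move]
FD 9.2: (0,8.5) -> (0,-0.7) [heading=270, move]
PU: pen up
FD 9.2: (0,-0.7) -> (0,-9.9) [heading=270, move]
BK 6.8: (0,-9.9) -> (0,-3.1) [heading=270, move]
LT 90: heading 270 -> 0
RT 180: heading 0 -> 180
FD 6.8: (0,-3.1) -> (-6.8,-3.1) [heading=180, move]
Final: pos=(-6.8,-3.1), heading=180, 0 segment(s) drawn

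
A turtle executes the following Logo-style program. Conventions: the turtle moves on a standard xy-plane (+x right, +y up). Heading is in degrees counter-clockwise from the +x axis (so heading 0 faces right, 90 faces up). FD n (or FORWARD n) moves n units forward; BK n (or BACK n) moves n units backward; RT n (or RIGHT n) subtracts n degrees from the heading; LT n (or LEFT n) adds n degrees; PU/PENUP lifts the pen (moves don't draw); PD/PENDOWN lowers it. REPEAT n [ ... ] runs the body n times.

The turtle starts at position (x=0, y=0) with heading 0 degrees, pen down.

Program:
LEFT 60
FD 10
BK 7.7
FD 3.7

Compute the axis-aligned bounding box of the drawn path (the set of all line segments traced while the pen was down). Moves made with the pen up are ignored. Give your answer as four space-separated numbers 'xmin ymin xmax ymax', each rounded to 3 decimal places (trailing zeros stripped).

Executing turtle program step by step:
Start: pos=(0,0), heading=0, pen down
LT 60: heading 0 -> 60
FD 10: (0,0) -> (5,8.66) [heading=60, draw]
BK 7.7: (5,8.66) -> (1.15,1.992) [heading=60, draw]
FD 3.7: (1.15,1.992) -> (3,5.196) [heading=60, draw]
Final: pos=(3,5.196), heading=60, 3 segment(s) drawn

Segment endpoints: x in {0, 1.15, 3, 5}, y in {0, 1.992, 5.196, 8.66}
xmin=0, ymin=0, xmax=5, ymax=8.66

Answer: 0 0 5 8.66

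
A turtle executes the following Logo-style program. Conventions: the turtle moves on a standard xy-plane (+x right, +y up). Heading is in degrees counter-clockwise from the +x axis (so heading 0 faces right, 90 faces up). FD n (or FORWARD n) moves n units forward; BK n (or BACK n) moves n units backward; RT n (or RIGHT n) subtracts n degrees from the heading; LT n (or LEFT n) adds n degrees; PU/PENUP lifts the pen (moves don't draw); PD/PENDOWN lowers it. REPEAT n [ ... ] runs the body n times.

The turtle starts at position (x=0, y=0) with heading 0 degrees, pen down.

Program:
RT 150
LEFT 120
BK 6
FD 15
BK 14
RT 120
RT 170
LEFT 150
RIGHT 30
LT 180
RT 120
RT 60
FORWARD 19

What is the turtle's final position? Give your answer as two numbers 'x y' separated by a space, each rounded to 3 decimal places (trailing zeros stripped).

Answer: -22.184 8.998

Derivation:
Executing turtle program step by step:
Start: pos=(0,0), heading=0, pen down
RT 150: heading 0 -> 210
LT 120: heading 210 -> 330
BK 6: (0,0) -> (-5.196,3) [heading=330, draw]
FD 15: (-5.196,3) -> (7.794,-4.5) [heading=330, draw]
BK 14: (7.794,-4.5) -> (-4.33,2.5) [heading=330, draw]
RT 120: heading 330 -> 210
RT 170: heading 210 -> 40
LT 150: heading 40 -> 190
RT 30: heading 190 -> 160
LT 180: heading 160 -> 340
RT 120: heading 340 -> 220
RT 60: heading 220 -> 160
FD 19: (-4.33,2.5) -> (-22.184,8.998) [heading=160, draw]
Final: pos=(-22.184,8.998), heading=160, 4 segment(s) drawn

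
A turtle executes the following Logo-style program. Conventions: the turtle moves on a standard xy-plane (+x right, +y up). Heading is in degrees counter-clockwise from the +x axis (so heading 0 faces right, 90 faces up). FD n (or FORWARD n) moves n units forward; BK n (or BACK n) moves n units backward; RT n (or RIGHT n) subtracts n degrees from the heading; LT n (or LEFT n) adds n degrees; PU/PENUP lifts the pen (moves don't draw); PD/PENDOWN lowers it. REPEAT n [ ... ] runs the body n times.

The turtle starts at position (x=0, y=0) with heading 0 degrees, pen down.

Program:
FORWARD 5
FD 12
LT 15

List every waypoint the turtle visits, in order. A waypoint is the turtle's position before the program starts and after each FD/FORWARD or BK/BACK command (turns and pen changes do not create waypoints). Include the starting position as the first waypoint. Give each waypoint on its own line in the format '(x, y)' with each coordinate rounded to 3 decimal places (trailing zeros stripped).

Executing turtle program step by step:
Start: pos=(0,0), heading=0, pen down
FD 5: (0,0) -> (5,0) [heading=0, draw]
FD 12: (5,0) -> (17,0) [heading=0, draw]
LT 15: heading 0 -> 15
Final: pos=(17,0), heading=15, 2 segment(s) drawn
Waypoints (3 total):
(0, 0)
(5, 0)
(17, 0)

Answer: (0, 0)
(5, 0)
(17, 0)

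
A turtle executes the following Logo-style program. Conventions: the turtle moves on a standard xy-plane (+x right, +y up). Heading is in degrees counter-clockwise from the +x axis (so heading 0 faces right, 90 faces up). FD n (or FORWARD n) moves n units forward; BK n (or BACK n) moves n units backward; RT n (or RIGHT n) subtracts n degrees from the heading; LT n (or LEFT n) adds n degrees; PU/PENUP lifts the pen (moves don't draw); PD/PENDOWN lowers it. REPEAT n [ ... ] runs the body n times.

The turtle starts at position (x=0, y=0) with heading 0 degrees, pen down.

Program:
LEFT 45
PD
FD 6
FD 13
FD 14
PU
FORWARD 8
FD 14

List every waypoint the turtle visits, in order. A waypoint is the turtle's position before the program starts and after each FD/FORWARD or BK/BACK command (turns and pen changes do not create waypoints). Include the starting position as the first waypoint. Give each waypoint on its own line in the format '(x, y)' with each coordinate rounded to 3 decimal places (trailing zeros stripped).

Executing turtle program step by step:
Start: pos=(0,0), heading=0, pen down
LT 45: heading 0 -> 45
PD: pen down
FD 6: (0,0) -> (4.243,4.243) [heading=45, draw]
FD 13: (4.243,4.243) -> (13.435,13.435) [heading=45, draw]
FD 14: (13.435,13.435) -> (23.335,23.335) [heading=45, draw]
PU: pen up
FD 8: (23.335,23.335) -> (28.991,28.991) [heading=45, move]
FD 14: (28.991,28.991) -> (38.891,38.891) [heading=45, move]
Final: pos=(38.891,38.891), heading=45, 3 segment(s) drawn
Waypoints (6 total):
(0, 0)
(4.243, 4.243)
(13.435, 13.435)
(23.335, 23.335)
(28.991, 28.991)
(38.891, 38.891)

Answer: (0, 0)
(4.243, 4.243)
(13.435, 13.435)
(23.335, 23.335)
(28.991, 28.991)
(38.891, 38.891)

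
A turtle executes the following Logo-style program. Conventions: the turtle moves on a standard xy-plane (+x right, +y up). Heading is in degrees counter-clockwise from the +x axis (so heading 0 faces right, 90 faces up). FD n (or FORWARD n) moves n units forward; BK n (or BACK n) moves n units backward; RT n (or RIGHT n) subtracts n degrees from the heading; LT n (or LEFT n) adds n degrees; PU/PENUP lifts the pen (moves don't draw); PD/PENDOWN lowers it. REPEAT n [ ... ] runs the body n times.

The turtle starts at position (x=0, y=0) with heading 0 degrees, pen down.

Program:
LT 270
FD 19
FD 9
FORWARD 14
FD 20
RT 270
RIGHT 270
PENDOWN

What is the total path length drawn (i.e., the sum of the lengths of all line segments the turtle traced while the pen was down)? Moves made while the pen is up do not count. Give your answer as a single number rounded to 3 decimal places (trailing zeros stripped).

Executing turtle program step by step:
Start: pos=(0,0), heading=0, pen down
LT 270: heading 0 -> 270
FD 19: (0,0) -> (0,-19) [heading=270, draw]
FD 9: (0,-19) -> (0,-28) [heading=270, draw]
FD 14: (0,-28) -> (0,-42) [heading=270, draw]
FD 20: (0,-42) -> (0,-62) [heading=270, draw]
RT 270: heading 270 -> 0
RT 270: heading 0 -> 90
PD: pen down
Final: pos=(0,-62), heading=90, 4 segment(s) drawn

Segment lengths:
  seg 1: (0,0) -> (0,-19), length = 19
  seg 2: (0,-19) -> (0,-28), length = 9
  seg 3: (0,-28) -> (0,-42), length = 14
  seg 4: (0,-42) -> (0,-62), length = 20
Total = 62

Answer: 62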